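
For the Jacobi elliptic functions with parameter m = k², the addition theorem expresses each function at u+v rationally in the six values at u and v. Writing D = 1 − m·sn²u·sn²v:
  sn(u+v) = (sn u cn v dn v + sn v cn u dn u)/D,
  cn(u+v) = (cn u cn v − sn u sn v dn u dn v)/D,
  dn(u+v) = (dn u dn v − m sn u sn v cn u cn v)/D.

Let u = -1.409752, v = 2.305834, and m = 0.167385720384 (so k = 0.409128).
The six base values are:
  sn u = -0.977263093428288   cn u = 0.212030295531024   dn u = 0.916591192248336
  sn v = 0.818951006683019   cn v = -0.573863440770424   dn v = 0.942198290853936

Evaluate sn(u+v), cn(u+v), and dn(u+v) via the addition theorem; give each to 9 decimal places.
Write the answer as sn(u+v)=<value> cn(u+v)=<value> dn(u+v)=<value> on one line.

sn(u+v)=0.770128196 cn(u+v)=0.637889145 dn(u+v)=0.949064781

m = k² = 0.167385720384
D = 1 − m·sn²u·sn²v = 0.8927845818743691
sn(u+v) = (sn u·cn v·dn v + sn v·cn u·dn u)/D = 0.687558579785747/0.8927845818743691 = 0.7701281963698819
cn(u+v) = (cn u·cn v − sn u·sn v·dn u·dn v)/D = 0.569497593494124/0.8927845818743691 = 0.6378891448802625
dn(u+v) = (dn u·dn v − m·sn u·sn v·cn u·cn v)/D = 0.8473104033976813/0.8927845818743691 = 0.9490647806873901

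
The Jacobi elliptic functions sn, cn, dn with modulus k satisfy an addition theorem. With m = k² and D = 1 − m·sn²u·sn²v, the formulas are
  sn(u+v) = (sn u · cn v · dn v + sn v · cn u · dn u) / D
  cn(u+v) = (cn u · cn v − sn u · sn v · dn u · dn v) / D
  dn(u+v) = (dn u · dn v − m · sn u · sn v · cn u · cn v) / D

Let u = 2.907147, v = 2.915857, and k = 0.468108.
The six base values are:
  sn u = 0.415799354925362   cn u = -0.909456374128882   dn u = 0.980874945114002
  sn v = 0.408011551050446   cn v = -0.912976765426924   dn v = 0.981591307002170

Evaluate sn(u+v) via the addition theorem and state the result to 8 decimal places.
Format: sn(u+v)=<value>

sn(u+v)=-0.74127395

m = k² = 0.219125099664
D = 1 − m·sn²u·sn²v = 0.9936932637955128
sn(u+v) = (sn u·cn v·dn v + sn v·cn u·dn u)/D = -0.736598927826094/0.9936932637955128 = -0.7412739470654951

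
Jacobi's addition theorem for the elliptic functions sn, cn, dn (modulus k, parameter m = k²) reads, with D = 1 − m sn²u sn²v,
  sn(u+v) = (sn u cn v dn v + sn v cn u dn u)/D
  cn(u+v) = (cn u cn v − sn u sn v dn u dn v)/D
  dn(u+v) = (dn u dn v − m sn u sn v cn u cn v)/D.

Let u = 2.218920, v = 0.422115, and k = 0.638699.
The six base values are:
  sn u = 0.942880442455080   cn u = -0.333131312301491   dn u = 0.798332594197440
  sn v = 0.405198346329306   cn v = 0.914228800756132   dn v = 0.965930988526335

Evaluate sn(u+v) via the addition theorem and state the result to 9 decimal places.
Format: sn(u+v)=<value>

m = k² = 0.407936412601
D = 1 − m·sn²u·sn²v = 0.9404555818216636
sn(u+v) = (sn u·cn v·dn v + sn v·cn u·dn u)/D = 0.7248783482278089/0.9404555818216636 = 0.7707736146599487

sn(u+v)=0.770773615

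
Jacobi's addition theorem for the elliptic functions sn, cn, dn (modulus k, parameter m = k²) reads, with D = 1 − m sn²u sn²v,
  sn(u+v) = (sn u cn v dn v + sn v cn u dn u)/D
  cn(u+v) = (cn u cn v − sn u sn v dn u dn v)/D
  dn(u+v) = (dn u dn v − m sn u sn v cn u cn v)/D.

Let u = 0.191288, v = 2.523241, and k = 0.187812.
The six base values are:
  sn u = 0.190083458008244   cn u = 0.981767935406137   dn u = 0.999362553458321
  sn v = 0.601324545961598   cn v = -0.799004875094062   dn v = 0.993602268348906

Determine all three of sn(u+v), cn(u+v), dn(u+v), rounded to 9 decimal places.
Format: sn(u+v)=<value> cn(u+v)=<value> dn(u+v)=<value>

sn(u+v)=0.439281337 cn(u+v)=-0.898349546 dn(u+v)=0.996590874

m = k² = 0.035273347344
D = 1 − m·sn²u·sn²v = 0.9995391567961912
sn(u+v) = (sn u·cn v·dn v + sn v·cn u·dn u)/D = 0.4390788968860978/0.9995391567961912 = 0.4392813367046782
cn(u+v) = (cn u·cn v − sn u·sn v·dn u·dn v)/D = -0.897935547953264/0.9995391567961912 = -0.8983495462362917
dn(u+v) = (dn u·dn v − m·sn u·sn v·cn u·cn v)/D = 0.9961316015162405/0.9995391567961912 = 0.9965908736473388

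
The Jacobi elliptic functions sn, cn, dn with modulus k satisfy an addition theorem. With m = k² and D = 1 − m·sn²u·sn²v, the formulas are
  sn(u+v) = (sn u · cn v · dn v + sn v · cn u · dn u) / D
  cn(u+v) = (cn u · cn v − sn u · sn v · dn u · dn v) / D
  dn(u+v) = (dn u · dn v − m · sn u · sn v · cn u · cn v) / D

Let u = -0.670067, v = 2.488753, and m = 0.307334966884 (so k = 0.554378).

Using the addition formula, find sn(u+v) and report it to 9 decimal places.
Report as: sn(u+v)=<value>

sn u = -0.6099878759689833, cn u = 0.7924107465013636, dn u = 0.9410872460438864
sn v = 0.7903778002859642, cn v = -0.6126197293714271, dn v = 0.8988930679142003
m = k² = 0.307334966884
D = 1 − m·sn²u·sn²v = 0.9285628947366144
sn(u+v) = (sn u·cn v·dn v + sn v·cn u·dn u)/D = 0.9253144739979558/0.9285628947366144 = 0.9965016685923251

sn(u+v)=0.996501669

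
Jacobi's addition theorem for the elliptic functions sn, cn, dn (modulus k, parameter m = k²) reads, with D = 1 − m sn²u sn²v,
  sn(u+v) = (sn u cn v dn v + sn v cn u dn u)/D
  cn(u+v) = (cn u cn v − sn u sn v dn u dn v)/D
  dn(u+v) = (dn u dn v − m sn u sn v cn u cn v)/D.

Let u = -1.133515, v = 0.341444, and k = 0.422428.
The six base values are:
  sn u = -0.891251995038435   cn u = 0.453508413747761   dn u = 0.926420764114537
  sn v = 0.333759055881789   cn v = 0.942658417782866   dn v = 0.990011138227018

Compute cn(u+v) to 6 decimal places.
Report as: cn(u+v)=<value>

cn(u+v)=0.711562

m = k² = 0.178445415184
D = 1 − m·sn²u·sn²v = 0.984210348647005
cn(u+v) = (cn u·cn v − sn u·sn v·dn u·dn v)/D = 0.7003271232008782/0.984210348647005 = 0.7115624461413342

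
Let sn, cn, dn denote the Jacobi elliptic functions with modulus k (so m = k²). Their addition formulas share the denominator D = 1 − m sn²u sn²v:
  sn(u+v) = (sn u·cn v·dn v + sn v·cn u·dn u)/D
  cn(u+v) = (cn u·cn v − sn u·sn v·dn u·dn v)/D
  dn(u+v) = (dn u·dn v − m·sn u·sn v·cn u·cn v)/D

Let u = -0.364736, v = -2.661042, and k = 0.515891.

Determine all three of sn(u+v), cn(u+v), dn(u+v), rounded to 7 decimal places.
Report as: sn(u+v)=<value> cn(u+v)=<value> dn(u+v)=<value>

sn(u+v)=-0.3535427 cn(u+v)=-0.9354184 dn(u+v)=0.9832264

sn u = -0.3547470931578042, cn u = 0.9349622986495702, dn u = 0.9831108966631273
sn v = -0.653975026615242, cn v = -0.7565161363537419, dn v = 0.9413686047461828
m = k² = 0.266143523881
D = 1 − m·sn²u·sn²v = 0.9856756170740706
sn(u+v) = (sn u·cn v·dn v + sn v·cn u·dn u)/D = -0.34847840578296/0.9856756170740706 = -0.3535426866065744
cn(u+v) = (cn u·cn v − sn u·sn v·dn u·dn v)/D = -0.9220191011022041/0.9856756170740706 = -0.9354183923501855
dn(u+v) = (dn u·dn v − m·sn u·sn v·cn u·cn v)/D = 0.9691422485596209/0.9856756170740706 = 0.9832263594350359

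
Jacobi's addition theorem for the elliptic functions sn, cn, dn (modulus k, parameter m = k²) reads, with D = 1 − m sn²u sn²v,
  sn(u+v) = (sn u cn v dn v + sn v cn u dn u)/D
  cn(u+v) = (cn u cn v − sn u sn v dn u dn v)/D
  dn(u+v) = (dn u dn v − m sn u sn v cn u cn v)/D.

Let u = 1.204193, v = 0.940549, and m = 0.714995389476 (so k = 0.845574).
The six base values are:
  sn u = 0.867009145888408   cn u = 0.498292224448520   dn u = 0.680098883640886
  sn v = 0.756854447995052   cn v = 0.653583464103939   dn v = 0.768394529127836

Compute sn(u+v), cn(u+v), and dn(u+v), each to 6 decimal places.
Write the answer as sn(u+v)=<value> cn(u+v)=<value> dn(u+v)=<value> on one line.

sn(u+v)=0.999690 cn(u+v)=-0.024915 dn(u+v)=0.534274

m = k² = 0.714995389476
D = 1 − m·sn²u·sn²v = 0.6921243554321949
sn(u+v) = (sn u·cn v·dn v + sn v·cn u·dn u)/D = 0.6919095061227644/0.6921243554321949 = 0.9996895799031717
cn(u+v) = (cn u·cn v − sn u·sn v·dn u·dn v)/D = -0.01724409230384347/0.6921243554321949 = -0.02491473124518996
dn(u+v) = (dn u·dn v − m·sn u·sn v·cn u·cn v)/D = 0.3697838745604198/0.6921243554321949 = 0.5342737495915881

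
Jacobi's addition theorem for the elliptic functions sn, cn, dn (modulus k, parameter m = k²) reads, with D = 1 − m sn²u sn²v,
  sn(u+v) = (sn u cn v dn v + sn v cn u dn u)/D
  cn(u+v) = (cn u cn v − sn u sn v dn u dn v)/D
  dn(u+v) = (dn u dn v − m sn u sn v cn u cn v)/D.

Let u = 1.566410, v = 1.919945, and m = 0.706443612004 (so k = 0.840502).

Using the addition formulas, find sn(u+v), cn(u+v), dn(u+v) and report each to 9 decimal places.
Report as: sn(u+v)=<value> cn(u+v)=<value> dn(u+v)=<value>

sn u = 0.9583023894685383, cn u = 0.2857560678951366, dn u = 0.5926568334477547
sn v = 0.9959796955591078, cn v = 0.0895792723457103, dn v = 0.5470148139096243
m = k² = 0.706443612004
D = 1 − m·sn²u·sn²v = 0.3564480448115902
sn(u+v) = (sn u·cn v·dn v + sn v·cn u·dn u)/D = 0.2156323830256299/0.3564480448115902 = 0.6049475825841827
cn(u+v) = (cn u·cn v − sn u·sn v·dn u·dn v)/D = -0.2838272080697928/0.3564480448115902 = -0.7962652964468271
dn(u+v) = (dn u·dn v − m·sn u·sn v·cn u·cn v)/D = 0.3069323552584195/0.3564480448115902 = 0.8610858152431624

sn(u+v)=0.604947583 cn(u+v)=-0.796265296 dn(u+v)=0.861085815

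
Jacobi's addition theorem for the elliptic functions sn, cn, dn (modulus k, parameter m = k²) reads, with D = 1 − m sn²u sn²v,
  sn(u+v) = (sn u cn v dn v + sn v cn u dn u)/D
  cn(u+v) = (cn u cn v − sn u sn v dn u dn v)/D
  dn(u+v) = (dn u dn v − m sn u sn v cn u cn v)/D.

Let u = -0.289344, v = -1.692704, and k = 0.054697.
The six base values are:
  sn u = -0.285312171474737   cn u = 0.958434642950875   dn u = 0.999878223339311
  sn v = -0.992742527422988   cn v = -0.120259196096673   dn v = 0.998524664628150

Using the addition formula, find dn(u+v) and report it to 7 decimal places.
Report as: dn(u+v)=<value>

m = k² = 0.002991761809
D = 1 − m·sn²u·sn²v = 0.9997599836286352
dn(u+v) = (dn u·dn v − m·sn u·sn v·cn u·cn v)/D = 0.9985007384275904/0.9997599836286352 = 0.9987404524869316

dn(u+v)=0.9987405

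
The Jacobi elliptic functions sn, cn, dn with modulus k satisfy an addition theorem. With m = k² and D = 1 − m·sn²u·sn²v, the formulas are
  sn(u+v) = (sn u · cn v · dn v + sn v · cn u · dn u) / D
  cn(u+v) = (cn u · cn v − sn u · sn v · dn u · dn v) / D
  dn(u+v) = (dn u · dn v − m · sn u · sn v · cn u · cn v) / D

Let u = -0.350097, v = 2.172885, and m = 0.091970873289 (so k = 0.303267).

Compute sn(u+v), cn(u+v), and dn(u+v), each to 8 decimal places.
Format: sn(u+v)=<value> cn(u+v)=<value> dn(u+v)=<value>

sn(u+v)=0.97927475 cn(u+v)=-0.20253632 dn(u+v)=0.95488317

sn u = -0.3423862744349605, cn u = 0.9395592791721808, dn u = 0.9945945934257917
sn v = 0.8577649484771526, cn v = -0.5140421122476132, dn v = 0.9655731175113359
m = k² = 0.091970873289
D = 1 − m·sn²u·sn²v = 0.9920673262419719
sn(u+v) = (sn u·cn v·dn v + sn v·cn u·dn u)/D = 0.971506485147871/0.9920673262419719 = 0.9792747522771595
cn(u+v) = (cn u·cn v − sn u·sn v·dn u·dn v)/D = -0.2009296621022508/0.9920673262419719 = -0.2025363166261991
dn(u+v) = (dn u·dn v − m·sn u·sn v·cn u·cn v)/D = 0.9473083890938544/0.9920673262419719 = 0.9548831657245806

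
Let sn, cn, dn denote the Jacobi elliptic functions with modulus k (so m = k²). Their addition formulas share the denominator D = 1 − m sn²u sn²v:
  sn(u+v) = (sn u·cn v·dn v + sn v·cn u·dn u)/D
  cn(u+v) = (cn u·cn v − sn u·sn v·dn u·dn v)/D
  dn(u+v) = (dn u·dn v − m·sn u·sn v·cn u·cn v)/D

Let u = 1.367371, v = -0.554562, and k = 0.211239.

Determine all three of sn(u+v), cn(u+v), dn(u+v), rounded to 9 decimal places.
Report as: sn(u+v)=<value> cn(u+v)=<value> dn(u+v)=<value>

sn(u+v)=0.723813735 cn(u+v)=0.689995419 dn(u+v)=0.988242023

sn u = 0.9766586365588425, cn u = 0.2147973641249416, dn u = 0.9784870191665041
sn v = -0.5255572701554341, cn v = 0.8507582240488587, dn v = 0.9938183742529535
m = k² = 0.044621915121
D = 1 − m·sn²u·sn²v = 0.9882436125136351
sn(u+v) = (sn u·cn v·dn v + sn v·cn u·dn u)/D = 0.7153042998973944/0.9882436125136351 = 0.7238137346296535
cn(u+v) = (cn u·cn v − sn u·sn v·dn u·dn v)/D = 0.6818835650038049/0.9882436125136351 = 0.6899954185075967
dn(u+v) = (dn u·dn v − m·sn u·sn v·cn u·cn v)/D = 0.9766238671101334/0.9882436125136351 = 0.9882420232659573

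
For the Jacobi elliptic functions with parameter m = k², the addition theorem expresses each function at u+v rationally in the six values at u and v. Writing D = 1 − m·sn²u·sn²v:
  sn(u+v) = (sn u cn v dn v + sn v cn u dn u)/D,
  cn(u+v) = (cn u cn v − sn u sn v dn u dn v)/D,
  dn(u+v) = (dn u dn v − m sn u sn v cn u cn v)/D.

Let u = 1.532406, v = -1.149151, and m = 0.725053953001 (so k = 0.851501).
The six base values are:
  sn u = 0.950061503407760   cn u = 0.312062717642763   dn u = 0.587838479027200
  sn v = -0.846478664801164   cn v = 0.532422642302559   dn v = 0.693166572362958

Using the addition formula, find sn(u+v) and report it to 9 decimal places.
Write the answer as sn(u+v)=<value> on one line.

sn(u+v)=0.367835457

m = k² = 0.725053953001
D = 1 − m·sn²u·sn²v = 0.531072395826911
sn(u+v) = (sn u·cn v·dn v + sn v·cn u·dn u)/D = 0.1953472575443468/0.531072395826911 = 0.3678354572358814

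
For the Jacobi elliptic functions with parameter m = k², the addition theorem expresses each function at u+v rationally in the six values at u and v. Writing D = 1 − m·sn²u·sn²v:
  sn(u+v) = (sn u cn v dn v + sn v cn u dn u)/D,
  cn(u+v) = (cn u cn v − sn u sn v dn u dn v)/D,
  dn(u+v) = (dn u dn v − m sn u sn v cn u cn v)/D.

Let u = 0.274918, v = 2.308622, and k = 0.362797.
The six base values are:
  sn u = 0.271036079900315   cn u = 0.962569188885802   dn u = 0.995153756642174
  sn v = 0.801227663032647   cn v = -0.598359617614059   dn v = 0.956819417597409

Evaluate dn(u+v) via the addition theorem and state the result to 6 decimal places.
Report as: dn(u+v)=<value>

m = k² = 0.131621663209
D = 1 − m·sn²u·sn²v = 0.9937928325776436
dn(u+v) = (dn u·dn v − m·sn u·sn v·cn u·cn v)/D = 0.9686452737439426/0.9937928325776436 = 0.9746953710981446

dn(u+v)=0.974695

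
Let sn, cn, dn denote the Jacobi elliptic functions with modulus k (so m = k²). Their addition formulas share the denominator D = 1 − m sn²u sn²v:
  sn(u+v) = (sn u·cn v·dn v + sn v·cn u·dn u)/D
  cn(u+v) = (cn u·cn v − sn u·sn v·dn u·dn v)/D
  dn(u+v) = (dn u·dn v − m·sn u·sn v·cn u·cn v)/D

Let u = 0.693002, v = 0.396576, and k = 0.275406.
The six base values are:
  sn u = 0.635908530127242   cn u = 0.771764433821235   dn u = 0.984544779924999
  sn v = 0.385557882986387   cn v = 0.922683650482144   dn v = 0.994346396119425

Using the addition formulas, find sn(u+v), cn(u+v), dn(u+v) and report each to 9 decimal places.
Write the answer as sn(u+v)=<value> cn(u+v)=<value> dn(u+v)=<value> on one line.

sn(u+v)=0.880400370 cn(u+v)=0.474231154 dn(u+v)=0.970159518

m = k² = 0.075848464836
D = 1 − m·sn²u·sn²v = 0.9954405204676284
sn(u+v) = (sn u·cn v·dn v + sn v·cn u·dn u)/D = 0.8763862029455794/0.9954405204676284 = 0.880400370414778
cn(u+v) = (cn u·cn v − sn u·sn v·dn u·dn v)/D = 0.4720689071263776/0.9954405204676284 = 0.474231154368333
dn(u+v) = (dn u·dn v − m·sn u·sn v·cn u·cn v)/D = 0.9657360952983619/0.9954405204676284 = 0.9701595177627366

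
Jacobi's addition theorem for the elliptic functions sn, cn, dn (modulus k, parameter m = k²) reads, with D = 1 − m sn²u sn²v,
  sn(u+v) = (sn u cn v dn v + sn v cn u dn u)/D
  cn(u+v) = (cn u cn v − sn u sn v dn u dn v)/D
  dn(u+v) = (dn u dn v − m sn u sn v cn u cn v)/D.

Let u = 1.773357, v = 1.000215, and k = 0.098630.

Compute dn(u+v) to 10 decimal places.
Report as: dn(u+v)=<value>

sn u = 0.9805085210331781, cn u = -0.1964765639493163, dn u = 0.9953128396252355
sn v = 0.8408697289705749, cn v = 0.5412375623522003, dn v = 0.9965549602833897
m = k² = 0.0097278769
D = 1 − m·sn²u·sn²v = 0.993387308726232
dn(u+v) = (dn u·dn v − m·sn u·sn v·cn u·cn v)/D = 0.9927368448606569/0.993387308726232 = 0.9993452061850788

dn(u+v)=0.9993452062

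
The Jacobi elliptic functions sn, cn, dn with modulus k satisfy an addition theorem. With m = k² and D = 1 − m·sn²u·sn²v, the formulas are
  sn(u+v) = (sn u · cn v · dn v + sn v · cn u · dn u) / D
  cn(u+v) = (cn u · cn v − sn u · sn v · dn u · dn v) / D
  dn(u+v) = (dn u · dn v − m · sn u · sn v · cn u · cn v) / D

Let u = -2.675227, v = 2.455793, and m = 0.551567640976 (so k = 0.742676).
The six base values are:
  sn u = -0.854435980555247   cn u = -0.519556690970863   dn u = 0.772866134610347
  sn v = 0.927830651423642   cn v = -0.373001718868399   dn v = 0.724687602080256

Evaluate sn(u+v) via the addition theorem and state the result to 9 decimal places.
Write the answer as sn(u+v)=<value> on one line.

m = k² = 0.551567640976
D = 1 − m·sn²u·sn²v = 0.6533467572050845
sn(u+v) = (sn u·cn v·dn v + sn v·cn u·dn u)/D = -0.1416059786699315/0.6533467572050845 = -0.2167393916144924

sn(u+v)=-0.216739392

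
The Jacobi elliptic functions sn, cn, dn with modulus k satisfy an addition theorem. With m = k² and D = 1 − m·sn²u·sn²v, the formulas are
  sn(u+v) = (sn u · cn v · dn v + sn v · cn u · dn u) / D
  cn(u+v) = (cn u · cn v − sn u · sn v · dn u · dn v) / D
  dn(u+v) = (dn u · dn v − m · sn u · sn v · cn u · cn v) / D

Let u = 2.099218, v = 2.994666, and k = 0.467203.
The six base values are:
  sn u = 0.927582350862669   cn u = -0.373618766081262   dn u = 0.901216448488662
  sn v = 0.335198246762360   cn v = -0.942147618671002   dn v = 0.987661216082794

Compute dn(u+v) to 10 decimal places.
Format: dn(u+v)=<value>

dn(u+v)=0.8848792539

m = k² = 0.218278643209
D = 1 − m·sn²u·sn²v = 0.9788981915793372
dn(u+v) = (dn u·dn v − m·sn u·sn v·cn u·cn v)/D = 0.8662067013800951/0.9788981915793372 = 0.8848792538706936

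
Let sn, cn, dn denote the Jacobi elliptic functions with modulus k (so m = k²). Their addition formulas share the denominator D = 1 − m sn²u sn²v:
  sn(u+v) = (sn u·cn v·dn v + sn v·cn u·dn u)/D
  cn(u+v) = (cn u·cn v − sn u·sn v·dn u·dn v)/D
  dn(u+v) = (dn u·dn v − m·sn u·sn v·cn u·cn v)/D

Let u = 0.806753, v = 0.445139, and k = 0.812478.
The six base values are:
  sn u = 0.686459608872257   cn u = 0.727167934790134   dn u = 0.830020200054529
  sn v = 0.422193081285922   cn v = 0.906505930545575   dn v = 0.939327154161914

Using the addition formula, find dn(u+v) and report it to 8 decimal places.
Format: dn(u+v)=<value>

m = k² = 0.660120500484
D = 1 − m·sn²u·sn²v = 0.9445533360249586
dn(u+v) = (dn u·dn v − m·sn u·sn v·cn u·cn v)/D = 0.6535490126619213/0.9445533360249586 = 0.6919132967253129

dn(u+v)=0.69191330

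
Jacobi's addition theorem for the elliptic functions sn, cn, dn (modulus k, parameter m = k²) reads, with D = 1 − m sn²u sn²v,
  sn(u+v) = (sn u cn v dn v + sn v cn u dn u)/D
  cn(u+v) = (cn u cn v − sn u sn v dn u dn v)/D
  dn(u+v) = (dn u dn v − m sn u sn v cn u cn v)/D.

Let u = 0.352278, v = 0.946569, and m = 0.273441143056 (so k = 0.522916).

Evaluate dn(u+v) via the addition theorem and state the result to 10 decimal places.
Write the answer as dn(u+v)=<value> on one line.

sn u = 0.3432147878279344, cn u = 0.9392569453649124, dn u = 0.983762989907072
sn v = 0.7922054899858175, cn v = 0.6102544236925537, dn v = 0.9101599855299347
m = k² = 0.273441143056
D = 1 − m·sn²u·sn²v = 0.9797851026804003
dn(u+v) = (dn u·dn v − m·sn u·sn v·cn u·cn v)/D = 0.8527666538150152/0.9797851026804003 = 0.8703609102466444

dn(u+v)=0.8703609102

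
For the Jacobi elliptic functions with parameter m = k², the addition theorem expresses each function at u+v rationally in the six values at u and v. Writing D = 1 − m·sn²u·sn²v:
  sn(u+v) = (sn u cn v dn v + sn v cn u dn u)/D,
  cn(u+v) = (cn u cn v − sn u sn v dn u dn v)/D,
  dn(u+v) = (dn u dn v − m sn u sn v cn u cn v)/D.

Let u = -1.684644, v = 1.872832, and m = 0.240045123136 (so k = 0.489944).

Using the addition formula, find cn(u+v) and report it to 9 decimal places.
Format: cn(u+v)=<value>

sn u = -0.9999931460537546, cn u = -0.003702410770601066, dn u = 0.8717557957165897
sn v = 0.985920610308624, cn v = -0.1672140848393772, dn v = 0.8755950380011234
m = k² = 0.240045123136
D = 1 − m·sn²u·sn²v = 0.7666698690694219
cn(u+v) = (cn u·cn v − sn u·sn v·dn u·dn v)/D = 0.7531721170741949/0.7666698690694219 = 0.9823943100677603

cn(u+v)=0.982394310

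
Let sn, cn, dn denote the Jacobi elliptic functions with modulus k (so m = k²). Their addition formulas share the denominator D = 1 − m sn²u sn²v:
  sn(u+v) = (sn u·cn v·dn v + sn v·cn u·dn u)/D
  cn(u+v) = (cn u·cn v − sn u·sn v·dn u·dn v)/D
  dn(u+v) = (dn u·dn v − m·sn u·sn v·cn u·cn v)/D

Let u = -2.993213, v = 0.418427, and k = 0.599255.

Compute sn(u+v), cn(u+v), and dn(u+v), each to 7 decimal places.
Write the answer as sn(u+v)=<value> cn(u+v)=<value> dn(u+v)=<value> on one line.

sn(u+v)=-0.7744436 cn(u+v)=-0.6326429 dn(u+v)=0.8857885

sn u = -0.4792094707621293, cn u = -0.877700565757981, dn u = 0.9578800311967376
sn v = 0.4024620677018534, cn v = 0.9154366630527471, dn v = 0.9704810449727965
m = k² = 0.359106555025
D = 1 − m·sn²u·sn²v = 0.9866425355804479
sn(u+v) = (sn u·cn v·dn v + sn v·cn u·dn u)/D = -0.7640990457552239/0.9866425355804479 = -0.7744436492449616
cn(u+v) = (cn u·cn v − sn u·sn v·dn u·dn v)/D = -0.624192391248541/0.9866425355804479 = -0.6326428962251508
dn(u+v) = (dn u·dn v − m·sn u·sn v·cn u·cn v)/D = 0.8739565675012258/0.9866425355804479 = 0.8857884552758226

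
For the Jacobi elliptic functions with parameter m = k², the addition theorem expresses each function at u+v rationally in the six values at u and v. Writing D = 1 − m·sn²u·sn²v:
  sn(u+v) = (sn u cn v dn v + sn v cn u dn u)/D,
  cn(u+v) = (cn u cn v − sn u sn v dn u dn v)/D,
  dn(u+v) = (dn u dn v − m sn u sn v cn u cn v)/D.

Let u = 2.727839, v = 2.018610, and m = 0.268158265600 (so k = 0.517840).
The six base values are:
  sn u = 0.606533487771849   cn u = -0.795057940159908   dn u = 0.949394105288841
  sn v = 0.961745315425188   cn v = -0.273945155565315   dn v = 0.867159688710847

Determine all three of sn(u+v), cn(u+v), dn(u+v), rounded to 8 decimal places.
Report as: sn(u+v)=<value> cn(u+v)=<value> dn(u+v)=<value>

sn(u+v)=-0.95739198 cn(u+v)=-0.28879161 dn(u+v)=0.86845051

m = k² = 0.2681582656
D = 1 − m·sn²u·sn²v = 0.9087525124542998
sn(u+v) = (sn u·cn v·dn v + sn v·cn u·dn u)/D = -0.8700323685954977/0.9087525124542998 = -0.957391981504151
cn(u+v) = (cn u·cn v − sn u·sn v·dn u·dn v)/D = -0.2624401007622698/0.9087525124542998 = -0.288791609558788
dn(u+v) = (dn u·dn v − m·sn u·sn v·cn u·cn v)/D = 0.7892065853382245/0.9087525124542998 = 0.8684505126778539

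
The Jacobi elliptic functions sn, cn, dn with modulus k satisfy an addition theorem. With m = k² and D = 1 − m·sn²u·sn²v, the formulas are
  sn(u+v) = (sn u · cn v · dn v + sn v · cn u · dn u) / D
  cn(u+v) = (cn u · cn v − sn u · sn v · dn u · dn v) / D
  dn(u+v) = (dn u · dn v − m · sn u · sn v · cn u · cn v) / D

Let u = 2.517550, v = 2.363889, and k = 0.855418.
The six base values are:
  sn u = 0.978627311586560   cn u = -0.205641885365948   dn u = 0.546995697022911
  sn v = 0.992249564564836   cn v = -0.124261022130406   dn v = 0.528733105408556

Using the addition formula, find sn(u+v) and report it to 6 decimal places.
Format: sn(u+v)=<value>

sn(u+v)=-0.567406

m = k² = 0.731739954724
D = 1 − m·sn²u·sn²v = 0.3100251400569108
sn(u+v) = (sn u·cn v·dn v + sn v·cn u·dn u)/D = -0.1759101278417588/0.3100251400569108 = -0.5674060103947289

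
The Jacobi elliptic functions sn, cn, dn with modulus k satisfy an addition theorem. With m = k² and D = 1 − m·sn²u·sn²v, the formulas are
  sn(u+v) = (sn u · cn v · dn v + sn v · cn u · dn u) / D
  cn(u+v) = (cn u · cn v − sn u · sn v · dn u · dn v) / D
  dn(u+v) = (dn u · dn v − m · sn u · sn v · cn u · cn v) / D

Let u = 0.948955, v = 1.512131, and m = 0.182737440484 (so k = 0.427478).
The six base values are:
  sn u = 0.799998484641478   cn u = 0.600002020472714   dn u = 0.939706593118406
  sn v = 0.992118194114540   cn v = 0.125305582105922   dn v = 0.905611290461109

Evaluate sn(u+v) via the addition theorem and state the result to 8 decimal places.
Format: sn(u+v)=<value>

sn(u+v)=0.73474450

m = k² = 0.182737440484
D = 1 − m·sn²u·sn²v = 0.8848847941260665
sn(u+v) = (sn u·cn v·dn v + sn v·cn u·dn u)/D = 0.6501642365542814/0.8848847941260665 = 0.7347445010583545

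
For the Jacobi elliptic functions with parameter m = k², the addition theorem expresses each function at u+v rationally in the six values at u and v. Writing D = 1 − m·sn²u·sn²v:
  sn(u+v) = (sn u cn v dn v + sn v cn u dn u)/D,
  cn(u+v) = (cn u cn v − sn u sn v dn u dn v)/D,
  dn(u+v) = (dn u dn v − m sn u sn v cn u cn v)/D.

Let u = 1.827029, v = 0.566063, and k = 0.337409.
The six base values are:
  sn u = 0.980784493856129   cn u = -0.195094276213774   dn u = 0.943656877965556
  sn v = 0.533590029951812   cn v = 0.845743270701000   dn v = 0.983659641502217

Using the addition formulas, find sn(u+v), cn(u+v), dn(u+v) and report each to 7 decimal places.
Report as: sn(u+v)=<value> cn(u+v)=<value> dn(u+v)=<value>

sn(u+v)=0.7408008 cn(u+v)=-0.6717247 dn(u+v)=0.9682580

m = k² = 0.113844833281
D = 1 − m·sn²u·sn²v = 0.9688200136972462
sn(u+v) = (sn u·cn v·dn v + sn v·cn u·dn u)/D = 0.7177026695413423/0.9688200136972462 = 0.7408008292504397
cn(u+v) = (cn u·cn v − sn u·sn v·dn u·dn v)/D = -0.6507803754520898/0.9688200136972462 = -0.6717247437618037
dn(u+v) = (dn u·dn v − m·sn u·sn v·cn u·cn v)/D = 0.9380677336833876/0.9688200136972462 = 0.9682580050173606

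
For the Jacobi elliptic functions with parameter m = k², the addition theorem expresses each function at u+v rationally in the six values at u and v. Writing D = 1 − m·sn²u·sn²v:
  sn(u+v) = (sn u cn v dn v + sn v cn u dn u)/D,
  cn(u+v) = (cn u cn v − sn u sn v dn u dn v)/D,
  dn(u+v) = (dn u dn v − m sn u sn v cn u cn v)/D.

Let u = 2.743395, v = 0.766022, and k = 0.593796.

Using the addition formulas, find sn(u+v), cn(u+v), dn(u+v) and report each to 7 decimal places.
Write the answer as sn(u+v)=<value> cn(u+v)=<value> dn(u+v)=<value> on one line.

sn u = 0.6644041106667786, cn u = -0.7473735195530325, dn u = 0.9188871380522718
sn v = 0.6762588984576162, cn v = 0.7366640362179299, dn v = 0.9158327925113131
m = k² = 0.352593689616
D = 1 − m·sn²u·sn²v = 0.9288188266736601
sn(u+v) = (sn u·cn v·dn v + sn v·cn u·dn u)/D = -0.01617449736119941/0.9288188266736601 = -0.01741404986279666
cn(u+v) = (cn u·cn v − sn u·sn v·dn u·dn v)/D = -0.9286779842434875/0.9288188266736601 = -0.9998483639369402
dn(u+v) = (dn u·dn v − m·sn u·sn v·cn u·cn v)/D = 0.9287691689592535/0.9288188266736601 = 0.9999465367055657

sn(u+v)=-0.0174140 cn(u+v)=-0.9998484 dn(u+v)=0.9999465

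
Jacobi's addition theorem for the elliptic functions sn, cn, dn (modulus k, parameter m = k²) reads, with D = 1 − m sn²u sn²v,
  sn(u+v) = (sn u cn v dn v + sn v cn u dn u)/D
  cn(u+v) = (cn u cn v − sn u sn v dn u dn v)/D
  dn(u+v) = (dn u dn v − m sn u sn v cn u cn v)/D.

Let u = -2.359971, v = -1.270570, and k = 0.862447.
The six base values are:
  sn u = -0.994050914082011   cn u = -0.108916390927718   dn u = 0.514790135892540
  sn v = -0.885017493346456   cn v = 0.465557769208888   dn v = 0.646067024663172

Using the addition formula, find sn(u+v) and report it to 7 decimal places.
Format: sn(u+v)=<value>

m = k² = 0.743814827809
D = 1 − m·sn²u·sn²v = 0.4243138252615885
sn(u+v) = (sn u·cn v·dn v + sn v·cn u·dn u)/D = -0.2493700277416057/0.4243138252615885 = -0.5877018680404054

sn(u+v)=-0.5877019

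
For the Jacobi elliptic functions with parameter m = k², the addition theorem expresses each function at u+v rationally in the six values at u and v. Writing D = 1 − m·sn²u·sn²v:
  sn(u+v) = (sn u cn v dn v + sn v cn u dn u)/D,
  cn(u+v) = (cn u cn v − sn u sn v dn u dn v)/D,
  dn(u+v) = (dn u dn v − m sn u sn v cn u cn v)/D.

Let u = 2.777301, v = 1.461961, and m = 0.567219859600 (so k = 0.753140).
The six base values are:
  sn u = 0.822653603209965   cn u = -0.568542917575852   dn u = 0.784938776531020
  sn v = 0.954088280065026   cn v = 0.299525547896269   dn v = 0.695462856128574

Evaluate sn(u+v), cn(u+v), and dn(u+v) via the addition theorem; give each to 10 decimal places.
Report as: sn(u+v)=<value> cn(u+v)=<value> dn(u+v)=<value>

m = k² = 0.5672198596
D = 1 − m·sn²u·sn²v = 0.6505680927766226
sn(u+v) = (sn u·cn v·dn v + sn v·cn u·dn u)/D = -0.2544162339897485/0.6505680927766226 = -0.3910678018405433
cn(u+v) = (cn u·cn v − sn u·sn v·dn u·dn v)/D = -0.5987580673539905/0.6505680927766226 = -0.9203618714199353
dn(u+v) = (dn u·dn v − m·sn u·sn v·cn u·cn v)/D = 0.6217105851951588/0.6505680927766226 = 0.9556426023626519

sn(u+v)=-0.3910678018 cn(u+v)=-0.9203618714 dn(u+v)=0.9556426024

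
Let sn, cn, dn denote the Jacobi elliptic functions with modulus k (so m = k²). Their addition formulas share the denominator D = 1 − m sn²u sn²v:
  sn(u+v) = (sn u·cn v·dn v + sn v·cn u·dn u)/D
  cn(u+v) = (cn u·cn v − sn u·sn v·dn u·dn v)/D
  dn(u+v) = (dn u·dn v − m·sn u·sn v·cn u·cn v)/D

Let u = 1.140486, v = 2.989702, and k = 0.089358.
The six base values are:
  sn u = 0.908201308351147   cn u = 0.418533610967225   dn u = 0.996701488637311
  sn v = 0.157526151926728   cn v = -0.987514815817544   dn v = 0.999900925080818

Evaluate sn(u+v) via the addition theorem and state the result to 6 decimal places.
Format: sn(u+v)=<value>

sn(u+v)=-0.831197

m = k² = 0.007984852164
D = 1 − m·sn²u·sn²v = 0.9998365682412101
sn(u+v) = (sn u·cn v·dn v + sn v·cn u·dn u)/D = -0.8310608728177353/0.9998365682412101 = -0.8311967167590556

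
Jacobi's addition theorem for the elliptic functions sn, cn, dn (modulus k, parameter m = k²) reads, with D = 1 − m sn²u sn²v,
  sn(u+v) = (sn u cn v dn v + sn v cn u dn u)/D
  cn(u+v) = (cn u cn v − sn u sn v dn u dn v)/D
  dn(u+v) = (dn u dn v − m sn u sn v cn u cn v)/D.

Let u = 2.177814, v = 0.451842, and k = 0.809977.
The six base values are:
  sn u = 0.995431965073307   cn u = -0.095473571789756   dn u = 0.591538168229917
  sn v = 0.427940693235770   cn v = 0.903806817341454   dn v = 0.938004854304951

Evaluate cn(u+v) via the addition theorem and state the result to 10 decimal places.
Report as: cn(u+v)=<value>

m = k² = 0.656062740529
D = 1 − m·sn²u·sn²v = 0.8809482700111266
cn(u+v) = (cn u·cn v − sn u·sn v·dn u·dn v)/D = -0.3226545878767763/0.8809482700111266 = -0.3662582683461097

cn(u+v)=-0.3662582683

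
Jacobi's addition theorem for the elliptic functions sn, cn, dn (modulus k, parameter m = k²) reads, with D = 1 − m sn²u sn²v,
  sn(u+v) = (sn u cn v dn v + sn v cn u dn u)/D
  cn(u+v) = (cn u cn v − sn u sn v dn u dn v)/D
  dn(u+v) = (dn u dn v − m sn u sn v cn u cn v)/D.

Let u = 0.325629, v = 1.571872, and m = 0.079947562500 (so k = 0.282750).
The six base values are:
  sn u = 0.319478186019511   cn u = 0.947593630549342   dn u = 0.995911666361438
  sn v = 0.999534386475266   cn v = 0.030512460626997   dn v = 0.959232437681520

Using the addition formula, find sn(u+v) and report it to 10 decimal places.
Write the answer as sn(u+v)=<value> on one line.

sn(u+v)=0.9604608221

m = k² = 0.0799475625
D = 1 − m·sn²u·sn²v = 0.9918476441945455
sn(u+v) = (sn u·cn v·dn v + sn v·cn u·dn u)/D = 0.9526308037484924/0.9918476441945455 = 0.9604608221075122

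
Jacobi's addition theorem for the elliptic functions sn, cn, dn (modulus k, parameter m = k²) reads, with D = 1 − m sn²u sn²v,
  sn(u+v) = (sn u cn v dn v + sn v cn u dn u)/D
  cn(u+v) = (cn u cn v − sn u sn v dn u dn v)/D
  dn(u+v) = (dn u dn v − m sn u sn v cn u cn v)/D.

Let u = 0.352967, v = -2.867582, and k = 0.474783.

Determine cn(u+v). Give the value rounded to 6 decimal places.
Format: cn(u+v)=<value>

cn(u+v)=-0.688018

sn u = 0.3441727731445456, cn u = 0.9389063330417966, dn u = 0.9865586792426455
sn v = -0.456319600519801, cn v = -0.889815948486792, dn v = 0.9762487229515992
m = k² = 0.225418897089
D = 1 − m·sn²u·sn²v = 0.9944399129618783
cn(u+v) = (cn u·cn v − sn u·sn v·dn u·dn v)/D = -0.6841921090225893/0.9944399129618783 = -0.6880175464646879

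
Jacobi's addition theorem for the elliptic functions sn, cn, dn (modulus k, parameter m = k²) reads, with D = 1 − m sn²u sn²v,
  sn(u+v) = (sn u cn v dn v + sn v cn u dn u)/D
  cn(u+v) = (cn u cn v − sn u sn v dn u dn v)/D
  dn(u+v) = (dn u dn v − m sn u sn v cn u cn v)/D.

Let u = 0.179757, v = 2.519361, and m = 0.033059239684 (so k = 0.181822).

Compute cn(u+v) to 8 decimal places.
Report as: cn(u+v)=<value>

cn(u+v)=-0.89229628

sn u = 0.1787592105796343, cn u = 0.9838928522115332, dn u = 0.9994716588164734
sn v = 0.6030417679440114, cn v = -0.7977096126504689, dn v = 0.9939706724020589
m = k² = 0.033059239684
D = 1 − m·sn²u·sn²v = 0.9996158290654821
cn(u+v) = (cn u·cn v − sn u·sn v·dn u·dn v)/D = -0.891953487900494/0.9996158290654821 = -0.8922962821970925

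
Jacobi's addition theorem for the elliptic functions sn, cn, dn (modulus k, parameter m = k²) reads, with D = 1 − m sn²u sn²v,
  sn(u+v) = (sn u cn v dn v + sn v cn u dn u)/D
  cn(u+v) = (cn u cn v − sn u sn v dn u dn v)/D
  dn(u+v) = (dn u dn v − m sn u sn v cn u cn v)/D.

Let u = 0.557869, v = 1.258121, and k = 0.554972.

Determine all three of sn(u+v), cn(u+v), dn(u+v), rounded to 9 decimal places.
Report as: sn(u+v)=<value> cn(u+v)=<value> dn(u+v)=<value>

sn u = 0.5222825032219614, cn u = 0.8527725293583289, dn u = 0.9570714300540099
sn v = 0.9260024508172382, cn v = 0.3775174977143024, dn v = 0.8578468434529535
m = k² = 0.307993920784
D = 1 − m·sn²u·sn²v = 0.9279593918170959
sn(u+v) = (sn u·cn v·dn v + sn v·cn u·dn u)/D = 0.9249124062956907/0.9279593918170959 = 0.996716466745987
cn(u+v) = (cn u·cn v − sn u·sn v·dn u·dn v)/D = -0.07513769720898802/0.9279593918170959 = -0.08097088932076667
dn(u+v) = (dn u·dn v − m·sn u·sn v·cn u·cn v)/D = 0.7730661303764389/0.9279593918170959 = 0.8330818537895816

sn(u+v)=0.996716467 cn(u+v)=-0.080970889 dn(u+v)=0.833081854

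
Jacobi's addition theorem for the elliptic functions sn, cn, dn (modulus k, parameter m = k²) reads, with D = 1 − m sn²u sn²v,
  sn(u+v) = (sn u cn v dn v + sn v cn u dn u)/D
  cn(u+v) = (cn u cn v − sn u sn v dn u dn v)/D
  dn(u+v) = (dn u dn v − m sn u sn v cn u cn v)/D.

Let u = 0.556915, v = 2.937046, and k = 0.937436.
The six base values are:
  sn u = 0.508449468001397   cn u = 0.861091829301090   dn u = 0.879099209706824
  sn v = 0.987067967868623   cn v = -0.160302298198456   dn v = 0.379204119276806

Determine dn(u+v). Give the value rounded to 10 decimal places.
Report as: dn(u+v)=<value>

m = k² = 0.878786254096
D = 1 − m·sn²u·sn²v = 0.7786533432997716
dn(u+v) = (dn u·dn v − m·sn u·sn v·cn u·cn v)/D = 0.3942370160379751/0.7786533432997716 = 0.506306200866332

dn(u+v)=0.5063062009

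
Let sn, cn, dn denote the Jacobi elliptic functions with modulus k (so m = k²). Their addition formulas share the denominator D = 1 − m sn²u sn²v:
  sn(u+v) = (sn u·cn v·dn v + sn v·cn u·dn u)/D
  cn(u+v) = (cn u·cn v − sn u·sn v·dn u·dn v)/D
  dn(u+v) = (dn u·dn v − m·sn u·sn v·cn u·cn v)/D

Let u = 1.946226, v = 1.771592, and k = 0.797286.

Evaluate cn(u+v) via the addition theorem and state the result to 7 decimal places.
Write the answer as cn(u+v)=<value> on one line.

sn u = 0.9996494287706656, cn u = 0.02647677394400579, dn u = 0.6039707342062733
sn v = 0.9912281597693167, cn v = 0.1321617769263636, dn v = 0.6127299779581061
m = k² = 0.635664965796
D = 1 − m·sn²u·sn²v = 0.3758758560478775
cn(u+v) = (cn u·cn v − sn u·sn v·dn u·dn v)/D = -0.3631969554911365/0.3758758560478775 = -0.9662683826249112

cn(u+v)=-0.9662684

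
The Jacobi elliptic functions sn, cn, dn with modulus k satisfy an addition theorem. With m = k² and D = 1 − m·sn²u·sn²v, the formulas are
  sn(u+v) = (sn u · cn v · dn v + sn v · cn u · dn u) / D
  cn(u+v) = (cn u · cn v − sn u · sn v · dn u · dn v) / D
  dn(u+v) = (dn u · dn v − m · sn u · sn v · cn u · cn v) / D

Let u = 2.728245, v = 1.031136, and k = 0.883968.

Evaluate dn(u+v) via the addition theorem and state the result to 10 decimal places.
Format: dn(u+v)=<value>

dn(u+v)=0.8500197412

sn u = 0.9696007936641855, cn u = -0.2446922575926373, dn u = 0.5151565968646036
sn v = 0.7938254114046944, cn v = 0.6081457195509705, dn v = 0.7124565170389272
m = k² = 0.781399425024
D = 1 − m·sn²u·sn²v = 0.5370767364089109
dn(u+v) = (dn u·dn v − m·sn u·sn v·cn u·cn v)/D = 0.4565258284900304/0.5370767364089109 = 0.8500197412059346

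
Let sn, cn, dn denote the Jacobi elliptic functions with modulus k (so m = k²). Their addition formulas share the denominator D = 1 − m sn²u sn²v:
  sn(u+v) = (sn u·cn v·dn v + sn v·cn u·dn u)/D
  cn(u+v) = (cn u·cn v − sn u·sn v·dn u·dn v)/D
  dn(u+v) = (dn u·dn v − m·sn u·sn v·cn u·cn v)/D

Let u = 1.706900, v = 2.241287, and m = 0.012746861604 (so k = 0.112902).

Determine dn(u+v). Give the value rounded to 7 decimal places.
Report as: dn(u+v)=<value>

sn u = 0.991532243285207, cn u = -0.1298607351196082, dn u = 0.9937142944805054
sn v = 0.7889095004068833, cn v = -0.6145093979490971, dn v = 0.9960254169555071
m = k² = 0.012746861604
D = 1 − m·sn²u·sn²v = 0.9922004180493056
dn(u+v) = (dn u·dn v − m·sn u·sn v·cn u·cn v)/D = 0.9889690048899485/0.9922004180493056 = 0.9967431850455071

dn(u+v)=0.9967432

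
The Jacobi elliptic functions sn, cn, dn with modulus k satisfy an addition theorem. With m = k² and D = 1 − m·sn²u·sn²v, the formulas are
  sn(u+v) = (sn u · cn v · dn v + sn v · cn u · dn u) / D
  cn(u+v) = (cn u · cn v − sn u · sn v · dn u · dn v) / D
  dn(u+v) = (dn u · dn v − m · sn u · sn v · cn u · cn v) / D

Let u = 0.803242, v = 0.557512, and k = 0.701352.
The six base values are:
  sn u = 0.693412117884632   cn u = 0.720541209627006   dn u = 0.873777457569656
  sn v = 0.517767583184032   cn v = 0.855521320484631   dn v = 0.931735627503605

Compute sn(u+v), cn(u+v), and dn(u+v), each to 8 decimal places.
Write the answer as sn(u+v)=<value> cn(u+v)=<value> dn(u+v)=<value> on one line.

sn(u+v)=0.93820198 cn(u+v)=0.34608820 dn(u+v)=0.75300933

m = k² = 0.491894627904
D = 1 − m·sn²u·sn²v = 0.9365948336755021
sn(u+v) = (sn u·cn v·dn v + sn v·cn u·dn u)/D = 0.878715128670861/0.9365948336755021 = 0.9382019813439475
cn(u+v) = (cn u·cn v − sn u·sn v·dn u·dn v)/D = 0.3241444201472447/0.9365948336755021 = 0.3460882000333024
dn(u+v) = (dn u·dn v − m·sn u·sn v·cn u·cn v)/D = 0.7052646510696455/0.9365948336755021 = 0.7530093330773117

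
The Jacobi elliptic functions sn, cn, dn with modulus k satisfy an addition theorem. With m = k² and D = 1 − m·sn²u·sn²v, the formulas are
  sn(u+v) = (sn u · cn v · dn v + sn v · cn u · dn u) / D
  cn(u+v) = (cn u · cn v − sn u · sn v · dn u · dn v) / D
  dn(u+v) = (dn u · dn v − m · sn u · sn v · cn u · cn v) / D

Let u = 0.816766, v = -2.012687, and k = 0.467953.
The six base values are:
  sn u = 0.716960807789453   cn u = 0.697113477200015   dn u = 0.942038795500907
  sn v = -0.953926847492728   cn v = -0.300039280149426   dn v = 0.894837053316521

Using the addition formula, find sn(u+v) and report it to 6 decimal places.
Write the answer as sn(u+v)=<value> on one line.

sn(u+v)=-0.912402

m = k² = 0.218980010209
D = 1 − m·sn²u·sn²v = 0.8975704069945873
sn(u+v) = (sn u·cn v·dn v + sn v·cn u·dn u)/D = -0.8189454649686986/0.8975704069945873 = -0.9124024796125405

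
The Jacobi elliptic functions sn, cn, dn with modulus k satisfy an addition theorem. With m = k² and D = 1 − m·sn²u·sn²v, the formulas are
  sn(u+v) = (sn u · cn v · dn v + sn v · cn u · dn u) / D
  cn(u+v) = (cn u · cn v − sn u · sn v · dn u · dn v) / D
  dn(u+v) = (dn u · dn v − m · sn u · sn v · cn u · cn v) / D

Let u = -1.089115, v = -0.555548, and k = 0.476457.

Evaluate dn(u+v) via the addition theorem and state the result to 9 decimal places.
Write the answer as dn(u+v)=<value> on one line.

dn(u+v)=0.879280770

sn u = -0.8677645181406025, cn u = 0.4969755940247045, dn u = 0.9105256984799772
sn v = -0.5222315883808951, cn v = 0.8528037101802309, dn v = 0.9685495143568735
m = k² = 0.227011272849
D = 1 − m·sn²u·sn²v = 0.9533794410967247
dn(u+v) = (dn u·dn v − m·sn u·sn v·cn u·cn v)/D = 0.8382882087862375/0.9533794410967247 = 0.8792807697026785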